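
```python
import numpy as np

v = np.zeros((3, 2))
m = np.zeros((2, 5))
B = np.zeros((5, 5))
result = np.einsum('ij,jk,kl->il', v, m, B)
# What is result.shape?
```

(3, 5)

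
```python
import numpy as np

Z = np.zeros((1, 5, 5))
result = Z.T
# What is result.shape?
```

(5, 5, 1)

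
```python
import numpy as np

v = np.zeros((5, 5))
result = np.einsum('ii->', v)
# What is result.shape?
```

()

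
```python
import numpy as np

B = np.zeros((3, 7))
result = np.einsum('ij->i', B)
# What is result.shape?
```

(3,)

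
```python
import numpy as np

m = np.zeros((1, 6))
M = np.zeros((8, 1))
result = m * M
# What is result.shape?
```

(8, 6)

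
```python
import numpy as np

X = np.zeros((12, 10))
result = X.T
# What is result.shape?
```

(10, 12)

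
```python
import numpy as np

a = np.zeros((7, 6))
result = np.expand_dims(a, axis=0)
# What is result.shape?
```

(1, 7, 6)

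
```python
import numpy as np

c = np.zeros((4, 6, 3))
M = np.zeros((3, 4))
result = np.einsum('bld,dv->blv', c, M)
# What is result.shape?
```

(4, 6, 4)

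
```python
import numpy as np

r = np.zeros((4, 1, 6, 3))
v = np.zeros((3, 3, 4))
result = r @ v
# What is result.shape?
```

(4, 3, 6, 4)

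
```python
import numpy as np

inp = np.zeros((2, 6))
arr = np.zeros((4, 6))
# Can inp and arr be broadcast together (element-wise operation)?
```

No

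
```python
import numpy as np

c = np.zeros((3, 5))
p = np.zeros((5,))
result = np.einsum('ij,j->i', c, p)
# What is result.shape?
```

(3,)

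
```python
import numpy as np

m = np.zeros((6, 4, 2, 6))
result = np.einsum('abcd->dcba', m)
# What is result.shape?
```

(6, 2, 4, 6)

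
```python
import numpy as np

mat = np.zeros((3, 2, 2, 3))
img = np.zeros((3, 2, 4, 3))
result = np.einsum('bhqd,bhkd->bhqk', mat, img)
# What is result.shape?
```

(3, 2, 2, 4)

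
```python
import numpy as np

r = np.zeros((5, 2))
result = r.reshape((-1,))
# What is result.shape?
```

(10,)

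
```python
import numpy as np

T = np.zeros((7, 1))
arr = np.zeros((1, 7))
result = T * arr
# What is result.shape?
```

(7, 7)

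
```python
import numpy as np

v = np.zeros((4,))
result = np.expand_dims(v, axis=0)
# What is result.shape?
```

(1, 4)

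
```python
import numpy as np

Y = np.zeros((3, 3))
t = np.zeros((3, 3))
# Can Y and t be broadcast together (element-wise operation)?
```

Yes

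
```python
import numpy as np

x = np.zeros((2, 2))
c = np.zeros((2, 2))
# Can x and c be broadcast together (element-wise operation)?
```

Yes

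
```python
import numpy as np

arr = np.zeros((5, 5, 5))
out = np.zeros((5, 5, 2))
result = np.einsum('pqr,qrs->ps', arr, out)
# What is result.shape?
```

(5, 2)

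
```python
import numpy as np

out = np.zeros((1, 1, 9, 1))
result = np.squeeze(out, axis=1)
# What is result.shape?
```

(1, 9, 1)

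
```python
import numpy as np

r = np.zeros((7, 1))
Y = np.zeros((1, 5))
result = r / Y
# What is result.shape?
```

(7, 5)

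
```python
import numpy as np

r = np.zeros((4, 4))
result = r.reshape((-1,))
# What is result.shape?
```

(16,)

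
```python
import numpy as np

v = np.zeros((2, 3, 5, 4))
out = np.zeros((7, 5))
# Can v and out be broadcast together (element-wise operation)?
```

No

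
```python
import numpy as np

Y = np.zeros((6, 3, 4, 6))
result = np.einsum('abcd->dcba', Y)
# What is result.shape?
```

(6, 4, 3, 6)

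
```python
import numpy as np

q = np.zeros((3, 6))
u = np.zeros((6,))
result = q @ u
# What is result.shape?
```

(3,)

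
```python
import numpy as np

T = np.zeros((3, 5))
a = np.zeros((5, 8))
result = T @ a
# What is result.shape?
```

(3, 8)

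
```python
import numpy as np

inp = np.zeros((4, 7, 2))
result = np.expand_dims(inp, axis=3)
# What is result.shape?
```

(4, 7, 2, 1)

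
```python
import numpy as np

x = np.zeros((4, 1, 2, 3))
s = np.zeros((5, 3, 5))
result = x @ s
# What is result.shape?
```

(4, 5, 2, 5)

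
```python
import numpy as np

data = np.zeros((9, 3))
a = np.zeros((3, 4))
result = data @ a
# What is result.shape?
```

(9, 4)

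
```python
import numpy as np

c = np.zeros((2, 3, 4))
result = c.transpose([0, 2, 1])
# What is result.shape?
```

(2, 4, 3)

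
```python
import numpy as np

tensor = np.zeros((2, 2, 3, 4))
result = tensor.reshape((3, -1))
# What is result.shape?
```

(3, 16)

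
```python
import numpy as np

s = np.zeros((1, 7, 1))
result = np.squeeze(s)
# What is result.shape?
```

(7,)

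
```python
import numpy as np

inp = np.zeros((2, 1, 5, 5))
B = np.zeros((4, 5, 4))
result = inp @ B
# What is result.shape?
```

(2, 4, 5, 4)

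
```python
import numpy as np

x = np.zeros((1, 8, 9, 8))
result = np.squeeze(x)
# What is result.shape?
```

(8, 9, 8)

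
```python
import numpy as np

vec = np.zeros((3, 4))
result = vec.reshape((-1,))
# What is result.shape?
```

(12,)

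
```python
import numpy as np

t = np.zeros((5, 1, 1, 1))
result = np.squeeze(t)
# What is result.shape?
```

(5,)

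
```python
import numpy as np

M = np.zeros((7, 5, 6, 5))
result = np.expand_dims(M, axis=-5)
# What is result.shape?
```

(1, 7, 5, 6, 5)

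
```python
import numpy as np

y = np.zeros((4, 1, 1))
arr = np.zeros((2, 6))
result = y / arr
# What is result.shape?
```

(4, 2, 6)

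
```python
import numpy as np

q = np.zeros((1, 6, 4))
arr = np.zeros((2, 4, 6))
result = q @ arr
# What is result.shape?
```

(2, 6, 6)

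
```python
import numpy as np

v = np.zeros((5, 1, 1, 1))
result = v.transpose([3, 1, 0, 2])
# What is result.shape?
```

(1, 1, 5, 1)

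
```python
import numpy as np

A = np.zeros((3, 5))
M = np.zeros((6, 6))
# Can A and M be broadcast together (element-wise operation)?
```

No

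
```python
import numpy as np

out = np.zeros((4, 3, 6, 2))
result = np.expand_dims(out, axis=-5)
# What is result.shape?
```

(1, 4, 3, 6, 2)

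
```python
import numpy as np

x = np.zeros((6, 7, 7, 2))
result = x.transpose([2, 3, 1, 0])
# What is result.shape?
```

(7, 2, 7, 6)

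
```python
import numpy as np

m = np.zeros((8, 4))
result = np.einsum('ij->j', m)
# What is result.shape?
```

(4,)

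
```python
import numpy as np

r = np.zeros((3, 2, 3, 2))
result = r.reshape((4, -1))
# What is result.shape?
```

(4, 9)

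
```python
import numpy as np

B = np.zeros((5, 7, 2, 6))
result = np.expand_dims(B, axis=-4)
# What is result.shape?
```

(5, 1, 7, 2, 6)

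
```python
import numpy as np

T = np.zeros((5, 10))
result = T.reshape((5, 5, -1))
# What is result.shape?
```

(5, 5, 2)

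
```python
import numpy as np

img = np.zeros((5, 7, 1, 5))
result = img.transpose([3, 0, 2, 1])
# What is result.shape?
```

(5, 5, 1, 7)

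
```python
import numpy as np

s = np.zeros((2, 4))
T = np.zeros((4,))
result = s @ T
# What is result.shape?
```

(2,)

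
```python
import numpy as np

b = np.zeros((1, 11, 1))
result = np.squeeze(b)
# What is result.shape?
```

(11,)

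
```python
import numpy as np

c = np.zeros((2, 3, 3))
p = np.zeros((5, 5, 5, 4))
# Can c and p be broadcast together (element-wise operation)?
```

No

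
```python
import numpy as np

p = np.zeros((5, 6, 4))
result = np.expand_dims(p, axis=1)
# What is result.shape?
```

(5, 1, 6, 4)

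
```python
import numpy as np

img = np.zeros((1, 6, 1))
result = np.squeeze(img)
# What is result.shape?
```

(6,)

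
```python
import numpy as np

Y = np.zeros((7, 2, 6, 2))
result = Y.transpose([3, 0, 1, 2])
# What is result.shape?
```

(2, 7, 2, 6)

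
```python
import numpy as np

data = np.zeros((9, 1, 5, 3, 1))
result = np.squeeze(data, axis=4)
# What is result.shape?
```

(9, 1, 5, 3)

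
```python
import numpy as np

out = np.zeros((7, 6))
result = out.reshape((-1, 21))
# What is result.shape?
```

(2, 21)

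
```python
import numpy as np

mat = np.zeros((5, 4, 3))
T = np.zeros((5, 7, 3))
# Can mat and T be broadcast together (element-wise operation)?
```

No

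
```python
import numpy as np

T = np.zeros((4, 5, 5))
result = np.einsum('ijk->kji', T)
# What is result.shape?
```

(5, 5, 4)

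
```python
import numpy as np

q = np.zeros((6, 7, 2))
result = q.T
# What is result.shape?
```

(2, 7, 6)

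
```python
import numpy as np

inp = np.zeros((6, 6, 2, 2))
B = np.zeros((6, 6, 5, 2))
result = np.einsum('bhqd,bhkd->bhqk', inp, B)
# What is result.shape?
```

(6, 6, 2, 5)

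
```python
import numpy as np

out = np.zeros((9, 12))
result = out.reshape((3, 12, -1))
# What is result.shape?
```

(3, 12, 3)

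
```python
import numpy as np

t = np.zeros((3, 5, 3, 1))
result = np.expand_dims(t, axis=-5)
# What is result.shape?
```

(1, 3, 5, 3, 1)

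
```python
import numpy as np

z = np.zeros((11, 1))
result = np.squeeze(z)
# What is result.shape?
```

(11,)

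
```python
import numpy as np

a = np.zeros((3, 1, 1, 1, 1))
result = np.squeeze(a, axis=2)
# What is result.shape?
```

(3, 1, 1, 1)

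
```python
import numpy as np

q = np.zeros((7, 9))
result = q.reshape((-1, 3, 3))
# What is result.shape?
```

(7, 3, 3)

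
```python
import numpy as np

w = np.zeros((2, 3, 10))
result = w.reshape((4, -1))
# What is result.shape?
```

(4, 15)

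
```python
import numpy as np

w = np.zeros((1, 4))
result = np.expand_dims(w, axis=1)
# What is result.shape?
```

(1, 1, 4)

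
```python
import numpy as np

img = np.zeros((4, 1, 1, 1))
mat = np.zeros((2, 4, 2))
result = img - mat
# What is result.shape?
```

(4, 2, 4, 2)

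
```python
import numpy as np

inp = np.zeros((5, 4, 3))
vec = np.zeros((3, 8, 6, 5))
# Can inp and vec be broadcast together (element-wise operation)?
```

No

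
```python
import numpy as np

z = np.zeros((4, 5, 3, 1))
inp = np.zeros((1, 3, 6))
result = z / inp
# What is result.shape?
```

(4, 5, 3, 6)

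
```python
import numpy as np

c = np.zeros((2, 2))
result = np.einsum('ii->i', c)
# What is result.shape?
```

(2,)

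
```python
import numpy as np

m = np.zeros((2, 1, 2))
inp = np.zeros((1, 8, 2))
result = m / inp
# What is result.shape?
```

(2, 8, 2)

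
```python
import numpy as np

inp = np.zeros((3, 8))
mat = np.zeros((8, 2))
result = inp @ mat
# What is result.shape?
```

(3, 2)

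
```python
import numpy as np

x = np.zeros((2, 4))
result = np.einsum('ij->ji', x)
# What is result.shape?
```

(4, 2)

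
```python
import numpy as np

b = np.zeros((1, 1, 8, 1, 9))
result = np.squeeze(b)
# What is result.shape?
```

(8, 9)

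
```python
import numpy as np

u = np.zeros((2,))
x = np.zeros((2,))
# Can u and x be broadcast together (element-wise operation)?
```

Yes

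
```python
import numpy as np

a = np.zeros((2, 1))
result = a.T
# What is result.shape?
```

(1, 2)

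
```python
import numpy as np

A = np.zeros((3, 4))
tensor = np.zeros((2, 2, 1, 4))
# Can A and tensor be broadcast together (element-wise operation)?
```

Yes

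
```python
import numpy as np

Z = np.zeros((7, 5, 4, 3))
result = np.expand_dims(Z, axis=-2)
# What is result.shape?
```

(7, 5, 4, 1, 3)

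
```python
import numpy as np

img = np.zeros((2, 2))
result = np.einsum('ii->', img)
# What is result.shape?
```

()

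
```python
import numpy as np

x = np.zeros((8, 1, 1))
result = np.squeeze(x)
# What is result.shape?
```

(8,)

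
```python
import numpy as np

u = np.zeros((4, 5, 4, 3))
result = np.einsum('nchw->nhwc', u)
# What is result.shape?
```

(4, 4, 3, 5)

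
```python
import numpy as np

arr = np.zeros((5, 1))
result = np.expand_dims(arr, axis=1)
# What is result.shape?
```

(5, 1, 1)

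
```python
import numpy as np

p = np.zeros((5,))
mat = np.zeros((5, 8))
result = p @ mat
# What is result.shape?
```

(8,)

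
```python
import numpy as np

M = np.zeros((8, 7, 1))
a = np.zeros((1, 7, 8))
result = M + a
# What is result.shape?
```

(8, 7, 8)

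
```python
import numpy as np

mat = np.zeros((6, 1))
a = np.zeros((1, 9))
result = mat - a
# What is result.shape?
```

(6, 9)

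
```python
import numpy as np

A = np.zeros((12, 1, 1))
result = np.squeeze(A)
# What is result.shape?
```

(12,)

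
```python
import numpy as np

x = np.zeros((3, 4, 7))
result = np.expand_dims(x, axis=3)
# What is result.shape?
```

(3, 4, 7, 1)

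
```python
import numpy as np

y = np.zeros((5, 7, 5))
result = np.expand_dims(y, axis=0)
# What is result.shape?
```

(1, 5, 7, 5)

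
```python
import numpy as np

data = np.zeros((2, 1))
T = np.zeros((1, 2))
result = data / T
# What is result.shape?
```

(2, 2)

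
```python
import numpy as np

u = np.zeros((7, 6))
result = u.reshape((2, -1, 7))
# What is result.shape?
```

(2, 3, 7)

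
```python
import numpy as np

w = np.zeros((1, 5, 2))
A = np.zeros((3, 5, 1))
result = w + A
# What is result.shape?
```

(3, 5, 2)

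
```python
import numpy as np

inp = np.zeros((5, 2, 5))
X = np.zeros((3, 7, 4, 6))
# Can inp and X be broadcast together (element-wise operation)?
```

No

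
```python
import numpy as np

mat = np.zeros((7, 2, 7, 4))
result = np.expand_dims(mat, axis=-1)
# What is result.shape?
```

(7, 2, 7, 4, 1)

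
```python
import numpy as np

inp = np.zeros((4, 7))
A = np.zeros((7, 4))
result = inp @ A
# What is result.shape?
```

(4, 4)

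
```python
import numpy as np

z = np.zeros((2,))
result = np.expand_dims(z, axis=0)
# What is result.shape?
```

(1, 2)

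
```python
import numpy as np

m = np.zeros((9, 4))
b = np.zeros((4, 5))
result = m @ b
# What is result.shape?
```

(9, 5)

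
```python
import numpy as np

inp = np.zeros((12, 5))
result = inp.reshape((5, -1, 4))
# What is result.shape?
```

(5, 3, 4)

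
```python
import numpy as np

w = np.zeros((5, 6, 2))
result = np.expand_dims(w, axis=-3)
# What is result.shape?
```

(5, 1, 6, 2)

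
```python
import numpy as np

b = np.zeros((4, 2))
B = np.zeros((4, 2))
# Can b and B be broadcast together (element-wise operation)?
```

Yes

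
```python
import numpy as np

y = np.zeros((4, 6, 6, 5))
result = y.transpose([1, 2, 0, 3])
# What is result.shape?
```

(6, 6, 4, 5)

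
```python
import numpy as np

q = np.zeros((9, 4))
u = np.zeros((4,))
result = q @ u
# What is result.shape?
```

(9,)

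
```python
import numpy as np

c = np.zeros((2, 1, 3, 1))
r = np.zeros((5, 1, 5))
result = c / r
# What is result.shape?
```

(2, 5, 3, 5)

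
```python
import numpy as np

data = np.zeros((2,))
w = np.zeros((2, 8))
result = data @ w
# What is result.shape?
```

(8,)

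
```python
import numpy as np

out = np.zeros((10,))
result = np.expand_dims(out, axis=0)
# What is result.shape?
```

(1, 10)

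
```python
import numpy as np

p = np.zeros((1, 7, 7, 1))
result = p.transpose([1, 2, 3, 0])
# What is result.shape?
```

(7, 7, 1, 1)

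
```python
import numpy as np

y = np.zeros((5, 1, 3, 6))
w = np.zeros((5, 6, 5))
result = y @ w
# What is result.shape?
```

(5, 5, 3, 5)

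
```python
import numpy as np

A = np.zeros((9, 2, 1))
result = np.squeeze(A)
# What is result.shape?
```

(9, 2)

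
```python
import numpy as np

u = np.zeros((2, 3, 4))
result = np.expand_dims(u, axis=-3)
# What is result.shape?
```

(2, 1, 3, 4)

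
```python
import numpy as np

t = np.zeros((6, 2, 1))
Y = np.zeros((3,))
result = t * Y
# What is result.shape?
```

(6, 2, 3)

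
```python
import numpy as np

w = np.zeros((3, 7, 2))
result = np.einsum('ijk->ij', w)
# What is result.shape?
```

(3, 7)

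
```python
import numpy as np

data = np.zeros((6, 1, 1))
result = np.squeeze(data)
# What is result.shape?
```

(6,)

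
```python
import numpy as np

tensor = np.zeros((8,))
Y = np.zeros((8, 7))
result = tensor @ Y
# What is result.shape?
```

(7,)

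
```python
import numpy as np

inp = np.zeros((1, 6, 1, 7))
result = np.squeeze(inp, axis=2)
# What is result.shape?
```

(1, 6, 7)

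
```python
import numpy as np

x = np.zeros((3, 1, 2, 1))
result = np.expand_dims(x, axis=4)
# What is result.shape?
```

(3, 1, 2, 1, 1)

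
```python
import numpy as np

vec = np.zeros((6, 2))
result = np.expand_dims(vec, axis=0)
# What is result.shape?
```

(1, 6, 2)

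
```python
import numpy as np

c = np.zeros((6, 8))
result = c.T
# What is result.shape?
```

(8, 6)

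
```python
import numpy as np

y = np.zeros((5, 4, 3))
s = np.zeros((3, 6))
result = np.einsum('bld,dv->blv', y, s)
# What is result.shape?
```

(5, 4, 6)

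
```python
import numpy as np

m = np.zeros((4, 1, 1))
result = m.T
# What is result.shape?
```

(1, 1, 4)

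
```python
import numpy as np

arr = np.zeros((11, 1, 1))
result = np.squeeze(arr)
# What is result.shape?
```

(11,)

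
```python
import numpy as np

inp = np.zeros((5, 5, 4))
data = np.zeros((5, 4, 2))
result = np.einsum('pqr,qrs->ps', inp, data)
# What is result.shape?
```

(5, 2)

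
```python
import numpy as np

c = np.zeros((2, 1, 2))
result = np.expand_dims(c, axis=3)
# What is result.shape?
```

(2, 1, 2, 1)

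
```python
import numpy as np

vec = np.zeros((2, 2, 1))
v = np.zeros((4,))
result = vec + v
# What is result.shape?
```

(2, 2, 4)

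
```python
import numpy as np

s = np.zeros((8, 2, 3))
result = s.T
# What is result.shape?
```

(3, 2, 8)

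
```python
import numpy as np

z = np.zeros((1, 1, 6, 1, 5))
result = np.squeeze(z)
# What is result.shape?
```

(6, 5)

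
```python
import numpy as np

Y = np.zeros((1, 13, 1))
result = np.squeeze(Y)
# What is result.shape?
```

(13,)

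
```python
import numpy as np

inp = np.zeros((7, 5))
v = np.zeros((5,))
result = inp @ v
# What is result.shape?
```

(7,)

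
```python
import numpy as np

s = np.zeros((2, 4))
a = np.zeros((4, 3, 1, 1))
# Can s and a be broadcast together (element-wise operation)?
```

Yes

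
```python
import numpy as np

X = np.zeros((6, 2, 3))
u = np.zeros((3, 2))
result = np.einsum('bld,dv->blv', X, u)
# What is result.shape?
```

(6, 2, 2)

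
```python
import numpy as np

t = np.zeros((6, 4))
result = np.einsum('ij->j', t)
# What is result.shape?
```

(4,)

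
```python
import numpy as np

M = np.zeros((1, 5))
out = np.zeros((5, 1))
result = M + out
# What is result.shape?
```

(5, 5)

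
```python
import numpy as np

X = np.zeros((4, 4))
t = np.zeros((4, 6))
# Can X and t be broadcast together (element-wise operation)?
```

No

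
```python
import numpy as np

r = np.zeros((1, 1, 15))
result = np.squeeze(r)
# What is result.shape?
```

(15,)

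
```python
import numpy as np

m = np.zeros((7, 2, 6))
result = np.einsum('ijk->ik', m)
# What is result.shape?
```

(7, 6)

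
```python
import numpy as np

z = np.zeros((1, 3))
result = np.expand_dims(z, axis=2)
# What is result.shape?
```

(1, 3, 1)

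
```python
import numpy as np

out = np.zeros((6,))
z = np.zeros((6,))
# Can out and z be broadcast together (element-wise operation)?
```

Yes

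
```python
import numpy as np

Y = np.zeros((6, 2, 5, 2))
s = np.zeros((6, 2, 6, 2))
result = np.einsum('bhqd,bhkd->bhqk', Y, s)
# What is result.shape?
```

(6, 2, 5, 6)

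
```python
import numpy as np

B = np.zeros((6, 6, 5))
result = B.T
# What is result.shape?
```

(5, 6, 6)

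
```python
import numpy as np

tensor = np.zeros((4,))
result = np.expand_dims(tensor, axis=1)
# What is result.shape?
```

(4, 1)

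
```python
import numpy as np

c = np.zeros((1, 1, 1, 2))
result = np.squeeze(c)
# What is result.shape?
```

(2,)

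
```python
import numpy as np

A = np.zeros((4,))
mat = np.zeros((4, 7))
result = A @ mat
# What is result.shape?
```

(7,)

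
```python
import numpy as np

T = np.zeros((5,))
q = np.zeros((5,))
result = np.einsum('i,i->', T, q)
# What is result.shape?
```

()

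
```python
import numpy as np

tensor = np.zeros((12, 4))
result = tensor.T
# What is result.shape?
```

(4, 12)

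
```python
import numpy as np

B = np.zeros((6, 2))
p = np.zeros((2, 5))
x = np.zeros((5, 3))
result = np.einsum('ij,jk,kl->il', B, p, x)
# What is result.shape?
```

(6, 3)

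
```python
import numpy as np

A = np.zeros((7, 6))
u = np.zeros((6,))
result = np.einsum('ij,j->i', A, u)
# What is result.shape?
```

(7,)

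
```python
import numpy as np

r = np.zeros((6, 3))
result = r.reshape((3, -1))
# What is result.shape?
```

(3, 6)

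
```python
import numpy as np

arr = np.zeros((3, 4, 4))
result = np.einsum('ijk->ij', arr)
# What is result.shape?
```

(3, 4)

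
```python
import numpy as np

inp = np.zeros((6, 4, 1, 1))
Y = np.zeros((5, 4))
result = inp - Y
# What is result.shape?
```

(6, 4, 5, 4)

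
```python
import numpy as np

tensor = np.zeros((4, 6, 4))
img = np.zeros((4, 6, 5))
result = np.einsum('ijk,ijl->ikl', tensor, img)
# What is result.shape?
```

(4, 4, 5)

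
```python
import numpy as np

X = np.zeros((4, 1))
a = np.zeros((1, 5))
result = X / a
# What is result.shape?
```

(4, 5)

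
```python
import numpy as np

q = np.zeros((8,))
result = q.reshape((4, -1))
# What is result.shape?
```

(4, 2)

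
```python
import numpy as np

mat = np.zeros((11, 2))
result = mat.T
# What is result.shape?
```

(2, 11)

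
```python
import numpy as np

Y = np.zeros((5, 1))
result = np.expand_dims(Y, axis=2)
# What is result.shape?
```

(5, 1, 1)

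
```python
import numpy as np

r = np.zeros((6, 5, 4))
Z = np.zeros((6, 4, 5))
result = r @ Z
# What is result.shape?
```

(6, 5, 5)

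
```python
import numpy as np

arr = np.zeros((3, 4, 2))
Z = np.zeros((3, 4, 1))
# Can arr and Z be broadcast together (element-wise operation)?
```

Yes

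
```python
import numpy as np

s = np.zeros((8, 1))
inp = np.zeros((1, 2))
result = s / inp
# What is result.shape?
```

(8, 2)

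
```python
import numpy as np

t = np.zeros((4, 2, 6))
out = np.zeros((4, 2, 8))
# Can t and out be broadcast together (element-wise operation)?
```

No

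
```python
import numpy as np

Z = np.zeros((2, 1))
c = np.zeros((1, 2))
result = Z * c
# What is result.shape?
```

(2, 2)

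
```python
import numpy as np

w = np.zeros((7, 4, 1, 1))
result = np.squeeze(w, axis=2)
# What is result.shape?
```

(7, 4, 1)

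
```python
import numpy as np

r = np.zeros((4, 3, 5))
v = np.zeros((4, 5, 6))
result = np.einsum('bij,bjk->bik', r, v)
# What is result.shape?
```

(4, 3, 6)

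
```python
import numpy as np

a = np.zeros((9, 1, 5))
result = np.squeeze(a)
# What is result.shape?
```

(9, 5)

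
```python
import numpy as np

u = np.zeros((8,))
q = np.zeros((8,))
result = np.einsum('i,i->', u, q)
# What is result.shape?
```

()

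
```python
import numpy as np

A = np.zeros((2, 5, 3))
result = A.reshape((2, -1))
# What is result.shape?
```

(2, 15)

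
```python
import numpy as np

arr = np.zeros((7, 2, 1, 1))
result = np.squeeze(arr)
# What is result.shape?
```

(7, 2)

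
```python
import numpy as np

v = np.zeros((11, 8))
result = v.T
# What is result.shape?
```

(8, 11)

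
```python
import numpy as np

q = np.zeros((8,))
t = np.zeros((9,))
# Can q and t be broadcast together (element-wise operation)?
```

No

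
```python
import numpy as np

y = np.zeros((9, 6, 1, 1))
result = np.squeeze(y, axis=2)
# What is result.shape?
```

(9, 6, 1)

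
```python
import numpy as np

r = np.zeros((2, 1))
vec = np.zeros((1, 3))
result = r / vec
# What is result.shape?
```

(2, 3)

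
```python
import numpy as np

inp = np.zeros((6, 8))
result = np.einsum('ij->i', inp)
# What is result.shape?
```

(6,)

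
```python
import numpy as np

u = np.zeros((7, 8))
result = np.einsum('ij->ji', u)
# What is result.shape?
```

(8, 7)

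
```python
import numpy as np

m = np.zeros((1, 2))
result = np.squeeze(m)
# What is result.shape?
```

(2,)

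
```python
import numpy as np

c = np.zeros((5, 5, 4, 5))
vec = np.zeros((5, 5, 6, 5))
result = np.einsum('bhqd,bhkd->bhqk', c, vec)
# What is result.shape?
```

(5, 5, 4, 6)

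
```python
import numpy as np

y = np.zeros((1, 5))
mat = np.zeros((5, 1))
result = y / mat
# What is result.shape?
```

(5, 5)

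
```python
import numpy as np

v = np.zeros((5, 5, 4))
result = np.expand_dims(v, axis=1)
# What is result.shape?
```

(5, 1, 5, 4)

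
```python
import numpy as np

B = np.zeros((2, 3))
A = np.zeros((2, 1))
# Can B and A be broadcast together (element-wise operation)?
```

Yes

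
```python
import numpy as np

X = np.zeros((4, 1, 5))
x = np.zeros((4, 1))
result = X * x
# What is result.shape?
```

(4, 4, 5)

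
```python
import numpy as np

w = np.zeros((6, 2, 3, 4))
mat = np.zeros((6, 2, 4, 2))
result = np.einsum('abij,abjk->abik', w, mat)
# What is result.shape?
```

(6, 2, 3, 2)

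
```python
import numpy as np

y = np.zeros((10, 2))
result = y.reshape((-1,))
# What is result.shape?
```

(20,)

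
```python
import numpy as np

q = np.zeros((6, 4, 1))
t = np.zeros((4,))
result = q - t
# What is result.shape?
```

(6, 4, 4)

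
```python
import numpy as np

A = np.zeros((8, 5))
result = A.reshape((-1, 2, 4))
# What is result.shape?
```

(5, 2, 4)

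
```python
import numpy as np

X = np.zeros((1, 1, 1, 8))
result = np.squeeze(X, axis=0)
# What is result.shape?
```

(1, 1, 8)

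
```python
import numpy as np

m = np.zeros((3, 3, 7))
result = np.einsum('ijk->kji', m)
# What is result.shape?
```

(7, 3, 3)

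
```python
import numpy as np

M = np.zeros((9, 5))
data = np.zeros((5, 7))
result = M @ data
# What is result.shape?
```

(9, 7)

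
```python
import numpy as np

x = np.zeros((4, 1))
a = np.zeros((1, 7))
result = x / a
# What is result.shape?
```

(4, 7)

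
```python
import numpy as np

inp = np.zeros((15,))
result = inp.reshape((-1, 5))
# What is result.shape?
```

(3, 5)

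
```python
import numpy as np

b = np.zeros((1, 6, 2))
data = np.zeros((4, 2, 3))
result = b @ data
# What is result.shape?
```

(4, 6, 3)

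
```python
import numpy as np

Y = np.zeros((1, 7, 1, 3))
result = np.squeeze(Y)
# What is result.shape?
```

(7, 3)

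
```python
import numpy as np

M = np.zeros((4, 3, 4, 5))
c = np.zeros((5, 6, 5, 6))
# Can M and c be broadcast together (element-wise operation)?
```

No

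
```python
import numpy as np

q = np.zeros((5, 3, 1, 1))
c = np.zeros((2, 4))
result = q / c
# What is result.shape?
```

(5, 3, 2, 4)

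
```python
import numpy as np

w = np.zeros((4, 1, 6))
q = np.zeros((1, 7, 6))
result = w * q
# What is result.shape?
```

(4, 7, 6)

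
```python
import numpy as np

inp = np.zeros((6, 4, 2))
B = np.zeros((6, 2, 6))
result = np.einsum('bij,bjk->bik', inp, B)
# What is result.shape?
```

(6, 4, 6)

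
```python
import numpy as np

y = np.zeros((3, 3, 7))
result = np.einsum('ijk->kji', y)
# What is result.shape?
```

(7, 3, 3)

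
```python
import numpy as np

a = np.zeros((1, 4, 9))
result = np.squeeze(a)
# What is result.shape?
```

(4, 9)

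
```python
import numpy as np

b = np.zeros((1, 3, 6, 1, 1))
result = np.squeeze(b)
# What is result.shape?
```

(3, 6)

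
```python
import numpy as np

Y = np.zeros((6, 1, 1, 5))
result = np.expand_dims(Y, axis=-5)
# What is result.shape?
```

(1, 6, 1, 1, 5)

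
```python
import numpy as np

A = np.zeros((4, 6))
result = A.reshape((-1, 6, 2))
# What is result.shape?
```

(2, 6, 2)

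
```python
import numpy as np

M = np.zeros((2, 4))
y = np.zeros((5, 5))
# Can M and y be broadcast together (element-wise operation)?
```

No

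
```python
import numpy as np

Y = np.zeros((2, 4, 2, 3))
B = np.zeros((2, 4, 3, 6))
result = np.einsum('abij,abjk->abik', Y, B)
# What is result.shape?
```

(2, 4, 2, 6)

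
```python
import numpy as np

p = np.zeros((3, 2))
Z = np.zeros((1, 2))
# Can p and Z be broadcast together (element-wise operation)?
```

Yes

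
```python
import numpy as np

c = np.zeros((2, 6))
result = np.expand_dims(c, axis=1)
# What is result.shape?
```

(2, 1, 6)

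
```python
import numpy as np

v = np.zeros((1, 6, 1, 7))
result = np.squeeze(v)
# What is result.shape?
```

(6, 7)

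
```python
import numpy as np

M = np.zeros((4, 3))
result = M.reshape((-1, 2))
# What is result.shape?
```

(6, 2)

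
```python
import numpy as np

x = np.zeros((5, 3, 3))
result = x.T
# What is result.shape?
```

(3, 3, 5)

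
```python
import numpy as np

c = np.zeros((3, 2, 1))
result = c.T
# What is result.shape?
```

(1, 2, 3)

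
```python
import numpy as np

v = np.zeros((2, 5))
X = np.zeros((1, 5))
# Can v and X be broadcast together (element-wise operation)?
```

Yes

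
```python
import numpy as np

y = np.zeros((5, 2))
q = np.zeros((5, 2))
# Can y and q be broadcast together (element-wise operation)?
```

Yes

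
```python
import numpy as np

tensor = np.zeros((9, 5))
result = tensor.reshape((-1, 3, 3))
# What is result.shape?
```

(5, 3, 3)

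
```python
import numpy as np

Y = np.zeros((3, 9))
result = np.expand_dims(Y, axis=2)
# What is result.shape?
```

(3, 9, 1)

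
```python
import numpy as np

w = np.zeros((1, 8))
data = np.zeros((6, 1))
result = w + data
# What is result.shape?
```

(6, 8)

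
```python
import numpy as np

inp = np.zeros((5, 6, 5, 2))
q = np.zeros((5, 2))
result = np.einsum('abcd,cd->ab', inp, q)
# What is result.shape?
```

(5, 6)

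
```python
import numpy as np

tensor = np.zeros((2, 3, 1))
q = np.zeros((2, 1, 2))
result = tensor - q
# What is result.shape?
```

(2, 3, 2)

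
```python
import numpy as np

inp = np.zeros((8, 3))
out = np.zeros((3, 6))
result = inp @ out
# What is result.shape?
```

(8, 6)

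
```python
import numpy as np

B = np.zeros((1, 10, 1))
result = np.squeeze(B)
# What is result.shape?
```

(10,)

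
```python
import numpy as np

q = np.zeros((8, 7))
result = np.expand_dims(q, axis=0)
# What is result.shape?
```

(1, 8, 7)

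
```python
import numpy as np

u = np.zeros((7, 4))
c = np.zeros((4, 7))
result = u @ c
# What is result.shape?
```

(7, 7)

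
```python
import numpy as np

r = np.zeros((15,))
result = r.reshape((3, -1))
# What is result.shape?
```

(3, 5)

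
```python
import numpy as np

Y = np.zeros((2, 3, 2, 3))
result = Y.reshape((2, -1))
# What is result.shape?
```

(2, 18)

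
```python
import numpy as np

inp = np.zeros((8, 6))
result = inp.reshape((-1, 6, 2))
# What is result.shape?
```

(4, 6, 2)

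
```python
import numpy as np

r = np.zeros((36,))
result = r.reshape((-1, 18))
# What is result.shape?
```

(2, 18)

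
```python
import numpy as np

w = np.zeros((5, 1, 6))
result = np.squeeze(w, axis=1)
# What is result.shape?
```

(5, 6)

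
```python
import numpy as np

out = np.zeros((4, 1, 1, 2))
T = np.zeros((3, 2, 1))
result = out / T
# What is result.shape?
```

(4, 3, 2, 2)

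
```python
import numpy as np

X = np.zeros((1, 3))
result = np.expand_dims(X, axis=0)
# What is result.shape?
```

(1, 1, 3)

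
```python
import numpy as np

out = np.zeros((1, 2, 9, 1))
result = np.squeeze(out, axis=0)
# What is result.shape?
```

(2, 9, 1)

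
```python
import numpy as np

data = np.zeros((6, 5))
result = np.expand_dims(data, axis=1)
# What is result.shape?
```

(6, 1, 5)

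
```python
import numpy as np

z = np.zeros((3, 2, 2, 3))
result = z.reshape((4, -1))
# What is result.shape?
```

(4, 9)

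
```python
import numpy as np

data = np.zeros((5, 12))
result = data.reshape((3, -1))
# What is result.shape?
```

(3, 20)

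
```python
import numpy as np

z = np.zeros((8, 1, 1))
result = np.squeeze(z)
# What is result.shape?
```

(8,)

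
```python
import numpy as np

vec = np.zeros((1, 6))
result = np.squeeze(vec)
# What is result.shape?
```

(6,)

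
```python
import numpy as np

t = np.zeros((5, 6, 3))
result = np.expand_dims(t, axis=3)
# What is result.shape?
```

(5, 6, 3, 1)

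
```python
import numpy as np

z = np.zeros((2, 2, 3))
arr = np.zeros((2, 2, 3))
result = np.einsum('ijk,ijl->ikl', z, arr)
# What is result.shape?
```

(2, 3, 3)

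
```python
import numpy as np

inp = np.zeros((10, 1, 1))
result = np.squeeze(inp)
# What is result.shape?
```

(10,)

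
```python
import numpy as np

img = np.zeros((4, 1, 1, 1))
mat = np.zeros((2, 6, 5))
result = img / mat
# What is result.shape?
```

(4, 2, 6, 5)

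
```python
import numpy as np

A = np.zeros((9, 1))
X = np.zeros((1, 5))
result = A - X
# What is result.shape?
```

(9, 5)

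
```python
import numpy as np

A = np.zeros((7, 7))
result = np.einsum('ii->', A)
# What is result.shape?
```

()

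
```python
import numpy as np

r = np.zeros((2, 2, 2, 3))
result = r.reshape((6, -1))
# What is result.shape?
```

(6, 4)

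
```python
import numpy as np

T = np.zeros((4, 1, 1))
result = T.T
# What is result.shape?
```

(1, 1, 4)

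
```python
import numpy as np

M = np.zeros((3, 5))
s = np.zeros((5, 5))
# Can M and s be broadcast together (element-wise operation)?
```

No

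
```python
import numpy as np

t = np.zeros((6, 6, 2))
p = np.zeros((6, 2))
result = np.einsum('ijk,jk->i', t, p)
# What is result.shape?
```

(6,)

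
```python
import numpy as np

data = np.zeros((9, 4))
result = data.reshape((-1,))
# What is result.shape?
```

(36,)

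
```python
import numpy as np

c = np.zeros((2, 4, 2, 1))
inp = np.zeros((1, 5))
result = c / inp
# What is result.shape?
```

(2, 4, 2, 5)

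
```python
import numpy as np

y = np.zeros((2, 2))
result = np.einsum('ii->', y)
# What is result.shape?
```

()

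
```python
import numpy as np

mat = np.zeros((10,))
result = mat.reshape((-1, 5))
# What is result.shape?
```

(2, 5)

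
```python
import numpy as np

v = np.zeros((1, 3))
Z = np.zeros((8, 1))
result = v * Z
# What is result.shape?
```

(8, 3)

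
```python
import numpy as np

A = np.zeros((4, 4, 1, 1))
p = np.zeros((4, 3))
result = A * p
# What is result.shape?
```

(4, 4, 4, 3)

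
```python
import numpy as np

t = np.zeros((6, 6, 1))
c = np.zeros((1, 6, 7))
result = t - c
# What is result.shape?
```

(6, 6, 7)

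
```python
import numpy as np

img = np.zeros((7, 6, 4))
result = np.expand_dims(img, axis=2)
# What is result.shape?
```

(7, 6, 1, 4)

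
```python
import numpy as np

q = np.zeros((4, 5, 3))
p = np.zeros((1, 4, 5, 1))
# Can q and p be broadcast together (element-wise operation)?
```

Yes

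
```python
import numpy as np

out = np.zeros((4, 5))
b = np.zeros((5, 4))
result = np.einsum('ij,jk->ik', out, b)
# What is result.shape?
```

(4, 4)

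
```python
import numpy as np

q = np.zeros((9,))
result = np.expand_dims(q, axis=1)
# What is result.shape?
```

(9, 1)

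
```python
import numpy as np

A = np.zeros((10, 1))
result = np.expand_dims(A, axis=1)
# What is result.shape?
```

(10, 1, 1)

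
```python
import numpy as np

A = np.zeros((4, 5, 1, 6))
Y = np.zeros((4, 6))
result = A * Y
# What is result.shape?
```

(4, 5, 4, 6)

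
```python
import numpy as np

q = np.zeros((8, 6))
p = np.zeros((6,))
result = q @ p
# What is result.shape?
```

(8,)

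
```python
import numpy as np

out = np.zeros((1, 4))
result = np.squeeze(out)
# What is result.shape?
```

(4,)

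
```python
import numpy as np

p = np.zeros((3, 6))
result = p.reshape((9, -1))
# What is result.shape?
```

(9, 2)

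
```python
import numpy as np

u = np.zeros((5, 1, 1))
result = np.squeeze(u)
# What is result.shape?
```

(5,)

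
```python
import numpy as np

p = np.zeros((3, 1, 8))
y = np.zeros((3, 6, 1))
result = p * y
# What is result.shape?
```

(3, 6, 8)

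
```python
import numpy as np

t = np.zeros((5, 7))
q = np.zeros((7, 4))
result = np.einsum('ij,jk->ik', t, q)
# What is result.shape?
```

(5, 4)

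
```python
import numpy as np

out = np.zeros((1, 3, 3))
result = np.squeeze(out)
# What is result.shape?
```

(3, 3)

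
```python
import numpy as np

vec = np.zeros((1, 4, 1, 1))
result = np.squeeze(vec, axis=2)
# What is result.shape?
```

(1, 4, 1)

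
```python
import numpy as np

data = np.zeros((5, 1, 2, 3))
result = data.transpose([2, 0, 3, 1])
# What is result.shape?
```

(2, 5, 3, 1)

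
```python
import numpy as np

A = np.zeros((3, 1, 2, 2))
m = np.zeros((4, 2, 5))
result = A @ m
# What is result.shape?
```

(3, 4, 2, 5)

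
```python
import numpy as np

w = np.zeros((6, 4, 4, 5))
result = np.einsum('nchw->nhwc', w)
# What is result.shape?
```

(6, 4, 5, 4)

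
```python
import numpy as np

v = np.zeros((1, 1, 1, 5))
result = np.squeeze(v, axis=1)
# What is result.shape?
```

(1, 1, 5)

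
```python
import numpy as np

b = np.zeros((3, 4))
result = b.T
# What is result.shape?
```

(4, 3)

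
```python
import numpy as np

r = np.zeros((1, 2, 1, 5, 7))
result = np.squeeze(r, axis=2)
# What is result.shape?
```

(1, 2, 5, 7)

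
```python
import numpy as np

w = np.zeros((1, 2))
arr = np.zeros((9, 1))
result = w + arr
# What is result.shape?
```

(9, 2)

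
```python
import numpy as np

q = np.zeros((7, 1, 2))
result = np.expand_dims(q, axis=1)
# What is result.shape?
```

(7, 1, 1, 2)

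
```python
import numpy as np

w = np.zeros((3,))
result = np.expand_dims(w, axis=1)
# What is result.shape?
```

(3, 1)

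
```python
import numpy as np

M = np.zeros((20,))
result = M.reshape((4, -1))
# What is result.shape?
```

(4, 5)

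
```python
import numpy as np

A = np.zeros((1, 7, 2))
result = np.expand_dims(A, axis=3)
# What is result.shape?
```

(1, 7, 2, 1)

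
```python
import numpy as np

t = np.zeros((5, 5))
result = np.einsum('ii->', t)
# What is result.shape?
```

()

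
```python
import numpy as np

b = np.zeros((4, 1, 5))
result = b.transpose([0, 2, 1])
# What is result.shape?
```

(4, 5, 1)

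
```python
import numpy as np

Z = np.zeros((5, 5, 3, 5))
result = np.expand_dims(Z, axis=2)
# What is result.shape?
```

(5, 5, 1, 3, 5)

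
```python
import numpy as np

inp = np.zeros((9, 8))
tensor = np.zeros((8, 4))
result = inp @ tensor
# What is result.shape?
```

(9, 4)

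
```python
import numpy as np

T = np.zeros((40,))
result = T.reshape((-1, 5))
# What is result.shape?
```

(8, 5)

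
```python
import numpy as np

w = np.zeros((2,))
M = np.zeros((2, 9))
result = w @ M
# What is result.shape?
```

(9,)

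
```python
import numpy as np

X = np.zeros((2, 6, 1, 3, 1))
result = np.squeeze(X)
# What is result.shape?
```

(2, 6, 3)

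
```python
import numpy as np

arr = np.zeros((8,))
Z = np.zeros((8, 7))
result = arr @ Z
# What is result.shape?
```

(7,)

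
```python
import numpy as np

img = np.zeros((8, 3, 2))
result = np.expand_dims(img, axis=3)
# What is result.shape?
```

(8, 3, 2, 1)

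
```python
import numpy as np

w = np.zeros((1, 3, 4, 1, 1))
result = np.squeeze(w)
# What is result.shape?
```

(3, 4)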